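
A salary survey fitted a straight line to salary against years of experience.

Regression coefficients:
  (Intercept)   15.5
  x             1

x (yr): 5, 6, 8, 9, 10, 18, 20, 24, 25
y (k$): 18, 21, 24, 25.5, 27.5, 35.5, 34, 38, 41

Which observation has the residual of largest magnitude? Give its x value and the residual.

x = 5, e = -2.5

x=5: ŷ = 15.5 + 5 = 20.5; e = 18 − 20.5 = -2.5
x=6: ŷ = 15.5 + 6 = 21.5; e = 21 − 21.5 = -0.5
x=8: ŷ = 15.5 + 8 = 23.5; e = 24 − 23.5 = 0.5
x=9: ŷ = 15.5 + 9 = 24.5; e = 25.5 − 24.5 = 1
x=10: ŷ = 15.5 + 10 = 25.5; e = 27.5 − 25.5 = 2
x=18: ŷ = 15.5 + 18 = 33.5; e = 35.5 − 33.5 = 2
x=20: ŷ = 15.5 + 20 = 35.5; e = 34 − 35.5 = -1.5
x=24: ŷ = 15.5 + 24 = 39.5; e = 38 − 39.5 = -1.5
x=25: ŷ = 15.5 + 25 = 40.5; e = 41 − 40.5 = 0.5
Largest |e| is 2.5 at x = 5, residual -2.5.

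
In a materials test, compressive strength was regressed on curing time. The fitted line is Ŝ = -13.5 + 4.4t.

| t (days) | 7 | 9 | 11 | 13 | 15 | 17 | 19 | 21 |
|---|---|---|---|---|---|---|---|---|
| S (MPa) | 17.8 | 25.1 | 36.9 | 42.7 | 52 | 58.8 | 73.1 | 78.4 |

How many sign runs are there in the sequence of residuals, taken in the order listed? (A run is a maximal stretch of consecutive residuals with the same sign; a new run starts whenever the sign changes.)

6 runs

t=7: Ŝ = -13.5 + 4.4·7 = 17.3; r = 17.8 − 17.3 = 0.5
t=9: Ŝ = -13.5 + 4.4·9 = 26.1; r = 25.1 − 26.1 = -1
t=11: Ŝ = -13.5 + 4.4·11 = 34.9; r = 36.9 − 34.9 = 2
t=13: Ŝ = -13.5 + 4.4·13 = 43.7; r = 42.7 − 43.7 = -1
t=15: Ŝ = -13.5 + 4.4·15 = 52.5; r = 52 − 52.5 = -0.5
t=17: Ŝ = -13.5 + 4.4·17 = 61.3; r = 58.8 − 61.3 = -2.5
t=19: Ŝ = -13.5 + 4.4·19 = 70.1; r = 73.1 − 70.1 = 3
t=21: Ŝ = -13.5 + 4.4·21 = 78.9; r = 78.4 − 78.9 = -0.5
Signs: + − + − − − + −
Runs: +×1, −×1, +×1, −×3, +×1, −×1 → 6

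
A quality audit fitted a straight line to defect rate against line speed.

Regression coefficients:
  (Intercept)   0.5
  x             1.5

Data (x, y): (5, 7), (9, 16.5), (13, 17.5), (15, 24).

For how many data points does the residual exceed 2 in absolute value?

x=5: ŷ = 0.5 + 1.5·5 = 8; e = 7 − 8 = -1
x=9: ŷ = 0.5 + 1.5·9 = 14; e = 16.5 − 14 = 2.5
x=13: ŷ = 0.5 + 1.5·13 = 20; e = 17.5 − 20 = -2.5
x=15: ŷ = 0.5 + 1.5·15 = 23; e = 24 − 23 = 1
|e| > 2: x=9 (|e|=2.5), x=13 (|e|=2.5) → 2

2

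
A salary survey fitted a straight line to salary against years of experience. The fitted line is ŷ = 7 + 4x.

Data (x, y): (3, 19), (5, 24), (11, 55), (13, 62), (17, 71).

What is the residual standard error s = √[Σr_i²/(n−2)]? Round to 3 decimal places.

s = 4.082

x=3: ŷ = 7 + 4·3 = 19; r = 19 − 19 = 0
x=5: ŷ = 7 + 4·5 = 27; r = 24 − 27 = -3
x=11: ŷ = 7 + 4·11 = 51; r = 55 − 51 = 4
x=13: ŷ = 7 + 4·13 = 59; r = 62 − 59 = 3
x=17: ŷ = 7 + 4·17 = 75; r = 71 − 75 = -4
SSE = 0 + 9 + 16 + 9 + 16 = 50
s = √(50/3) = √16.6667 ≈ 4.082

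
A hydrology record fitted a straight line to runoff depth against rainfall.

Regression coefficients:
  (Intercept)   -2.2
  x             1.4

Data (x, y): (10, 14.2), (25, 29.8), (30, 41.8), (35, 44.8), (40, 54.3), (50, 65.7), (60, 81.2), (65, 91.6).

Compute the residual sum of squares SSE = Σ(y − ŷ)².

SSE = 35.62

x=10: ŷ = -2.2 + 1.4·10 = 11.8; r = 14.2 − 11.8 = 2.4
x=25: ŷ = -2.2 + 1.4·25 = 32.8; r = 29.8 − 32.8 = -3
x=30: ŷ = -2.2 + 1.4·30 = 39.8; r = 41.8 − 39.8 = 2
x=35: ŷ = -2.2 + 1.4·35 = 46.8; r = 44.8 − 46.8 = -2
x=40: ŷ = -2.2 + 1.4·40 = 53.8; r = 54.3 − 53.8 = 0.5
x=50: ŷ = -2.2 + 1.4·50 = 67.8; r = 65.7 − 67.8 = -2.1
x=60: ŷ = -2.2 + 1.4·60 = 81.8; r = 81.2 − 81.8 = -0.6
x=65: ŷ = -2.2 + 1.4·65 = 88.8; r = 91.6 − 88.8 = 2.8
SSE = 5.76 + 9 + 4 + 4 + 0.25 + 4.41 + 0.36 + 7.84 = 35.62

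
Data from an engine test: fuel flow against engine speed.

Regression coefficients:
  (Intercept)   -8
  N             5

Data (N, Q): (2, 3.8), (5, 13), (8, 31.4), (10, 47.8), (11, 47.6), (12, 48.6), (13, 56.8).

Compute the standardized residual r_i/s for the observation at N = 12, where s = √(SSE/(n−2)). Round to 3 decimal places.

N=2: Q̂ = -8 + 5·2 = 2; r = 3.8 − 2 = 1.8
N=5: Q̂ = -8 + 5·5 = 17; r = 13 − 17 = -4
N=8: Q̂ = -8 + 5·8 = 32; r = 31.4 − 32 = -0.6
N=10: Q̂ = -8 + 5·10 = 42; r = 47.8 − 42 = 5.8
N=11: Q̂ = -8 + 5·11 = 47; r = 47.6 − 47 = 0.6
N=12: Q̂ = -8 + 5·12 = 52; r = 48.6 − 52 = -3.4
N=13: Q̂ = -8 + 5·13 = 57; r = 56.8 − 57 = -0.2
SSE = 3.24 + 16 + 0.36 + 33.64 + 0.36 + 11.56 + 0.04 = 65.2
s = √(65.2/5) = 3.61109
r/s = -3.4 / 3.61109 = -0.942

-0.942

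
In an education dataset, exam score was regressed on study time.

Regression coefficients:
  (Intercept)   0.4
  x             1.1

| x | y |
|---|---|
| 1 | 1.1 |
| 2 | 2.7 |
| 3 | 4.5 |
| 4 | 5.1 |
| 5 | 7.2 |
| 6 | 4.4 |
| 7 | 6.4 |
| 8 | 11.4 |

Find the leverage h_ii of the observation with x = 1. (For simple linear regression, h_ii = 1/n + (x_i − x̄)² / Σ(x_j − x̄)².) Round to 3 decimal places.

h = 0.417

x̄ = (1 + 2 + 3 + 4 + 5 + 6 + 7 + 8)/8 = 4.5
Σ(x − x̄)² = 12.25 + 6.25 + 2.25 + 0.25 + 0.25 + 2.25 + 6.25 + 12.25 = 42
h = 1/8 + (-3.5)²/42 = 0.125 + 0.291667 = 0.417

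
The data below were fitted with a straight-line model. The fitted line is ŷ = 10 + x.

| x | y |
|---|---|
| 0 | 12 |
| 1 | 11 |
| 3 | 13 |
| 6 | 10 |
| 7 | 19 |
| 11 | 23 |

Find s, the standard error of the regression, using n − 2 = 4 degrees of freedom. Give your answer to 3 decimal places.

s = 3.464

x=0: ŷ = 10 + 0 = 10; r = 12 − 10 = 2
x=1: ŷ = 10 + 1 = 11; r = 11 − 11 = 0
x=3: ŷ = 10 + 3 = 13; r = 13 − 13 = 0
x=6: ŷ = 10 + 6 = 16; r = 10 − 16 = -6
x=7: ŷ = 10 + 7 = 17; r = 19 − 17 = 2
x=11: ŷ = 10 + 11 = 21; r = 23 − 21 = 2
SSE = 4 + 0 + 0 + 36 + 4 + 4 = 48
s = √(48/4) = √12 ≈ 3.464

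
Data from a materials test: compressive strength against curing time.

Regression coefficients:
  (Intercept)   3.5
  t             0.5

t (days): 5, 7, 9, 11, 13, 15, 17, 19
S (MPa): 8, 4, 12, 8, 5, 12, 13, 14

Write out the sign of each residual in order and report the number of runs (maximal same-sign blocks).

t=5: ŷ = 3.5 + 0.5·5 = 6; r = 8 − 6 = 2
t=7: ŷ = 3.5 + 0.5·7 = 7; r = 4 − 7 = -3
t=9: ŷ = 3.5 + 0.5·9 = 8; r = 12 − 8 = 4
t=11: ŷ = 3.5 + 0.5·11 = 9; r = 8 − 9 = -1
t=13: ŷ = 3.5 + 0.5·13 = 10; r = 5 − 10 = -5
t=15: ŷ = 3.5 + 0.5·15 = 11; r = 12 − 11 = 1
t=17: ŷ = 3.5 + 0.5·17 = 12; r = 13 − 12 = 1
t=19: ŷ = 3.5 + 0.5·19 = 13; r = 14 − 13 = 1
Signs: + − + − − + + +
Runs: +×1, −×1, +×1, −×2, +×3 → 5

5 runs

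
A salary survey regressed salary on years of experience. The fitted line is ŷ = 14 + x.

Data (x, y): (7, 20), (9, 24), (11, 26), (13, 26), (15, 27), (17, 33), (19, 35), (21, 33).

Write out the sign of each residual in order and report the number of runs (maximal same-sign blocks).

x=7: ŷ = 14 + 7 = 21; r = 20 − 21 = -1
x=9: ŷ = 14 + 9 = 23; r = 24 − 23 = 1
x=11: ŷ = 14 + 11 = 25; r = 26 − 25 = 1
x=13: ŷ = 14 + 13 = 27; r = 26 − 27 = -1
x=15: ŷ = 14 + 15 = 29; r = 27 − 29 = -2
x=17: ŷ = 14 + 17 = 31; r = 33 − 31 = 2
x=19: ŷ = 14 + 19 = 33; r = 35 − 33 = 2
x=21: ŷ = 14 + 21 = 35; r = 33 − 35 = -2
Signs: − + + − − + + −
Runs: −×1, +×2, −×2, +×2, −×1 → 5

5 runs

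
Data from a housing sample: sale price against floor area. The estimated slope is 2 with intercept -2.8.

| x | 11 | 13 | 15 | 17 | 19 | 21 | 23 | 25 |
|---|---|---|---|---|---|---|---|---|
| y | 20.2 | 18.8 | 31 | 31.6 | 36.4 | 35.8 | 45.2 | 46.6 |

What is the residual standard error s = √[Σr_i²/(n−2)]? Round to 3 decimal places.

x=11: ŷ = -2.8 + 2·11 = 19.2; r = 20.2 − 19.2 = 1
x=13: ŷ = -2.8 + 2·13 = 23.2; r = 18.8 − 23.2 = -4.4
x=15: ŷ = -2.8 + 2·15 = 27.2; r = 31 − 27.2 = 3.8
x=17: ŷ = -2.8 + 2·17 = 31.2; r = 31.6 − 31.2 = 0.4
x=19: ŷ = -2.8 + 2·19 = 35.2; r = 36.4 − 35.2 = 1.2
x=21: ŷ = -2.8 + 2·21 = 39.2; r = 35.8 − 39.2 = -3.4
x=23: ŷ = -2.8 + 2·23 = 43.2; r = 45.2 − 43.2 = 2
x=25: ŷ = -2.8 + 2·25 = 47.2; r = 46.6 − 47.2 = -0.6
SSE = 1 + 19.36 + 14.44 + 0.16 + 1.44 + 11.56 + 4 + 0.36 = 52.32
s = √(52.32/6) = √8.72 ≈ 2.953

s = 2.953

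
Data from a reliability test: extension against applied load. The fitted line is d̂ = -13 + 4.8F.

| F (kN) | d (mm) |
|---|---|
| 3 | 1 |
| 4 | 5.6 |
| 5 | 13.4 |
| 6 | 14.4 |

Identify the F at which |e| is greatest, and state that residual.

F = 5, e = 2.4

F=3: d̂ = -13 + 4.8·3 = 1.4; e = 1 − 1.4 = -0.4
F=4: d̂ = -13 + 4.8·4 = 6.2; e = 5.6 − 6.2 = -0.6
F=5: d̂ = -13 + 4.8·5 = 11; e = 13.4 − 11 = 2.4
F=6: d̂ = -13 + 4.8·6 = 15.8; e = 14.4 − 15.8 = -1.4
Largest |e| is 2.4 at F = 5, residual 2.4.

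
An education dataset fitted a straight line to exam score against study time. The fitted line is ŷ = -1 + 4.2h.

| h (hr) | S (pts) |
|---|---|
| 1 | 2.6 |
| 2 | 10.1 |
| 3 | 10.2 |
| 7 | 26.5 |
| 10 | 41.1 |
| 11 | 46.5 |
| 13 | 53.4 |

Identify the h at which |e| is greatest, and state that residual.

h = 2, e = 2.7

h=1: ŷ = -1 + 4.2·1 = 3.2; e = 2.6 − 3.2 = -0.6
h=2: ŷ = -1 + 4.2·2 = 7.4; e = 10.1 − 7.4 = 2.7
h=3: ŷ = -1 + 4.2·3 = 11.6; e = 10.2 − 11.6 = -1.4
h=7: ŷ = -1 + 4.2·7 = 28.4; e = 26.5 − 28.4 = -1.9
h=10: ŷ = -1 + 4.2·10 = 41; e = 41.1 − 41 = 0.1
h=11: ŷ = -1 + 4.2·11 = 45.2; e = 46.5 − 45.2 = 1.3
h=13: ŷ = -1 + 4.2·13 = 53.6; e = 53.4 − 53.6 = -0.2
Largest |e| is 2.7 at h = 2, residual 2.7.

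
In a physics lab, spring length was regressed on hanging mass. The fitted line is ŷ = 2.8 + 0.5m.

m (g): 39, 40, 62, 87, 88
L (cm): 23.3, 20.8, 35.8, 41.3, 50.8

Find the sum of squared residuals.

SSE = 50

m=39: ŷ = 2.8 + 0.5·39 = 22.3; e = 23.3 − 22.3 = 1
m=40: ŷ = 2.8 + 0.5·40 = 22.8; e = 20.8 − 22.8 = -2
m=62: ŷ = 2.8 + 0.5·62 = 33.8; e = 35.8 − 33.8 = 2
m=87: ŷ = 2.8 + 0.5·87 = 46.3; e = 41.3 − 46.3 = -5
m=88: ŷ = 2.8 + 0.5·88 = 46.8; e = 50.8 − 46.8 = 4
SSE = 1 + 4 + 4 + 25 + 16 = 50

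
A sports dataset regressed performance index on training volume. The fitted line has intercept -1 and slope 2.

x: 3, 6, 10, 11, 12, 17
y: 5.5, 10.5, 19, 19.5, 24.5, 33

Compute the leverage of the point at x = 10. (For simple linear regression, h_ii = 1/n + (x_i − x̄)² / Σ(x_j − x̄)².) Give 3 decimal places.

x̄ = (3 + 6 + 10 + 11 + 12 + 17)/6 = 9.83333
Σ(x − x̄)² = 46.6944 + 14.6944 + 0.0277778 + 1.36111 + 4.69444 + 51.3611 = 118.833
h = 1/6 + (0.166667)²/118.833 = 0.166667 + 0.000233754 = 0.167

h = 0.167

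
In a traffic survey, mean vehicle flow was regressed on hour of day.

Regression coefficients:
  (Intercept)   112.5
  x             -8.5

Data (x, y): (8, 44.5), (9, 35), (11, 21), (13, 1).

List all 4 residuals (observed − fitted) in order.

0, -1, 2, -1

x=8: ŷ = 112.5 − 8.5·8 = 44.5; e = 44.5 − 44.5 = 0
x=9: ŷ = 112.5 − 8.5·9 = 36; e = 35 − 36 = -1
x=11: ŷ = 112.5 − 8.5·11 = 19; e = 21 − 19 = 2
x=13: ŷ = 112.5 − 8.5·13 = 2; e = 1 − 2 = -1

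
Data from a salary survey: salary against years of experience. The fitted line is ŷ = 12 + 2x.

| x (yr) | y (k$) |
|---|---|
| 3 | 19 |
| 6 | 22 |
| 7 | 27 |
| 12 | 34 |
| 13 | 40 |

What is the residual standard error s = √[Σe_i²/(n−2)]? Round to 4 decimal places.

s = 2.1602

x=3: ŷ = 12 + 2·3 = 18; e = 19 − 18 = 1
x=6: ŷ = 12 + 2·6 = 24; e = 22 − 24 = -2
x=7: ŷ = 12 + 2·7 = 26; e = 27 − 26 = 1
x=12: ŷ = 12 + 2·12 = 36; e = 34 − 36 = -2
x=13: ŷ = 12 + 2·13 = 38; e = 40 − 38 = 2
SSE = 1 + 4 + 1 + 4 + 4 = 14
s = √(14/3) = √4.66667 ≈ 2.1602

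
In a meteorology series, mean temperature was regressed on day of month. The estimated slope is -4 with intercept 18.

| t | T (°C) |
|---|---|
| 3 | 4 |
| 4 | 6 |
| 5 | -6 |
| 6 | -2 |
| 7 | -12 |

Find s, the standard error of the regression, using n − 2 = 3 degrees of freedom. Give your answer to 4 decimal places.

t=3: T̂ = 18 − 4·3 = 6; e = 4 − 6 = -2
t=4: T̂ = 18 − 4·4 = 2; e = 6 − 2 = 4
t=5: T̂ = 18 − 4·5 = -2; e = -6 − (-2) = -4
t=6: T̂ = 18 − 4·6 = -6; e = -2 − (-6) = 4
t=7: T̂ = 18 − 4·7 = -10; e = -12 − (-10) = -2
SSE = 4 + 16 + 16 + 16 + 4 = 56
s = √(56/3) = √18.6667 ≈ 4.3205

s = 4.3205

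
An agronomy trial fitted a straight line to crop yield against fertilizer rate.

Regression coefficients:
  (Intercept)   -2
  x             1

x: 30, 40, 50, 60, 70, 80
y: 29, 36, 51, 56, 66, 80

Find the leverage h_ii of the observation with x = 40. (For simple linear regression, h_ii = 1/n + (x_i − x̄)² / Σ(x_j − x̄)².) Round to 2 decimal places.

x̄ = (30 + 40 + 50 + 60 + 70 + 80)/6 = 55
Σ(x − x̄)² = 625 + 225 + 25 + 25 + 225 + 625 = 1750
h = 1/6 + (-15)²/1750 = 0.166667 + 0.128571 = 0.30

h = 0.30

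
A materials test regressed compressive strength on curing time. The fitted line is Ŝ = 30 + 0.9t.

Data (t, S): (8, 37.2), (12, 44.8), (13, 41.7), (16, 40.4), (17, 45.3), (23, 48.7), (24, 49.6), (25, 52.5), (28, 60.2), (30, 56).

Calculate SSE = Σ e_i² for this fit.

t=8: Ŝ = 30 + 0.9·8 = 37.2; e = 37.2 − 37.2 = 0
t=12: Ŝ = 30 + 0.9·12 = 40.8; e = 44.8 − 40.8 = 4
t=13: Ŝ = 30 + 0.9·13 = 41.7; e = 41.7 − 41.7 = 0
t=16: Ŝ = 30 + 0.9·16 = 44.4; e = 40.4 − 44.4 = -4
t=17: Ŝ = 30 + 0.9·17 = 45.3; e = 45.3 − 45.3 = 0
t=23: Ŝ = 30 + 0.9·23 = 50.7; e = 48.7 − 50.7 = -2
t=24: Ŝ = 30 + 0.9·24 = 51.6; e = 49.6 − 51.6 = -2
t=25: Ŝ = 30 + 0.9·25 = 52.5; e = 52.5 − 52.5 = 0
t=28: Ŝ = 30 + 0.9·28 = 55.2; e = 60.2 − 55.2 = 5
t=30: Ŝ = 30 + 0.9·30 = 57; e = 56 − 57 = -1
SSE = 0 + 16 + 0 + 16 + 0 + 4 + 4 + 0 + 25 + 1 = 66

SSE = 66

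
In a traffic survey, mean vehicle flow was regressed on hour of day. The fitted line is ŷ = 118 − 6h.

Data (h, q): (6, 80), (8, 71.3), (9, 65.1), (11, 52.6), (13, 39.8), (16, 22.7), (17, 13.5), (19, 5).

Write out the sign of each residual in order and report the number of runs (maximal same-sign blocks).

6 runs

h=6: ŷ = 118 − 6·6 = 82; r = 80 − 82 = -2
h=8: ŷ = 118 − 6·8 = 70; r = 71.3 − 70 = 1.3
h=9: ŷ = 118 − 6·9 = 64; r = 65.1 − 64 = 1.1
h=11: ŷ = 118 − 6·11 = 52; r = 52.6 − 52 = 0.6
h=13: ŷ = 118 − 6·13 = 40; r = 39.8 − 40 = -0.2
h=16: ŷ = 118 − 6·16 = 22; r = 22.7 − 22 = 0.7
h=17: ŷ = 118 − 6·17 = 16; r = 13.5 − 16 = -2.5
h=19: ŷ = 118 − 6·19 = 4; r = 5 − 4 = 1
Signs: − + + + − + − +
Runs: −×1, +×3, −×1, +×1, −×1, +×1 → 6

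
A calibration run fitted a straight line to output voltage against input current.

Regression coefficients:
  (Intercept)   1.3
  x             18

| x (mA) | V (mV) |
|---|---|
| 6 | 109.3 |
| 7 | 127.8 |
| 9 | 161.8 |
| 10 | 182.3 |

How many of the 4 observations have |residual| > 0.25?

x=6: V̂ = 1.3 + 18·6 = 109.3; e = 109.3 − 109.3 = 0
x=7: V̂ = 1.3 + 18·7 = 127.3; e = 127.8 − 127.3 = 0.5
x=9: V̂ = 1.3 + 18·9 = 163.3; e = 161.8 − 163.3 = -1.5
x=10: V̂ = 1.3 + 18·10 = 181.3; e = 182.3 − 181.3 = 1
|e| > 0.25: x=7 (|e|=0.5), x=9 (|e|=1.5), x=10 (|e|=1) → 3

3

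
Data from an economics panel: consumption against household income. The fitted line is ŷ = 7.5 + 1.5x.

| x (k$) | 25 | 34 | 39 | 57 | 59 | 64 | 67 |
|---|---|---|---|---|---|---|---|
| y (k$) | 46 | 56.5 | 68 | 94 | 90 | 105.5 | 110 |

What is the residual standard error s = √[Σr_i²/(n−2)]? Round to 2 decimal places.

x=25: ŷ = 7.5 + 1.5·25 = 45; r = 46 − 45 = 1
x=34: ŷ = 7.5 + 1.5·34 = 58.5; r = 56.5 − 58.5 = -2
x=39: ŷ = 7.5 + 1.5·39 = 66; r = 68 − 66 = 2
x=57: ŷ = 7.5 + 1.5·57 = 93; r = 94 − 93 = 1
x=59: ŷ = 7.5 + 1.5·59 = 96; r = 90 − 96 = -6
x=64: ŷ = 7.5 + 1.5·64 = 103.5; r = 105.5 − 103.5 = 2
x=67: ŷ = 7.5 + 1.5·67 = 108; r = 110 − 108 = 2
SSE = 1 + 4 + 4 + 1 + 36 + 4 + 4 = 54
s = √(54/5) = √10.8 ≈ 3.29

s = 3.29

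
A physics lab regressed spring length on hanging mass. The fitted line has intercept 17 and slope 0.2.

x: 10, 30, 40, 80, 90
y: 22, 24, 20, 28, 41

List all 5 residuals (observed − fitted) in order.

3, 1, -5, -5, 6

x=10: ŷ = 17 + 0.2·10 = 19; r = 22 − 19 = 3
x=30: ŷ = 17 + 0.2·30 = 23; r = 24 − 23 = 1
x=40: ŷ = 17 + 0.2·40 = 25; r = 20 − 25 = -5
x=80: ŷ = 17 + 0.2·80 = 33; r = 28 − 33 = -5
x=90: ŷ = 17 + 0.2·90 = 35; r = 41 − 35 = 6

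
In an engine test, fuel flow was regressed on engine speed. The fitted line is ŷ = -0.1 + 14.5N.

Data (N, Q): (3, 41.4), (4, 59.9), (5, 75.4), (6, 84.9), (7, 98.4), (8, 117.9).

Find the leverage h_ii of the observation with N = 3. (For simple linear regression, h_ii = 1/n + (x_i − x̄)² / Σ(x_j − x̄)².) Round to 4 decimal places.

N̄ = (3 + 4 + 5 + 6 + 7 + 8)/6 = 5.5
Σ(N − N̄)² = 6.25 + 2.25 + 0.25 + 0.25 + 2.25 + 6.25 = 17.5
h = 1/6 + (-2.5)²/17.5 = 0.166667 + 0.357143 = 0.5238

h = 0.5238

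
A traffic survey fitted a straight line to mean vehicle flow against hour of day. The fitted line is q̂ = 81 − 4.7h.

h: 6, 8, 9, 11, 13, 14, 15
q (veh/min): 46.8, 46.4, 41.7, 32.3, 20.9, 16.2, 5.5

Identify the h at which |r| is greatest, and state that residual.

h=6: q̂ = 81 − 4.7·6 = 52.8; r = 46.8 − 52.8 = -6
h=8: q̂ = 81 − 4.7·8 = 43.4; r = 46.4 − 43.4 = 3
h=9: q̂ = 81 − 4.7·9 = 38.7; r = 41.7 − 38.7 = 3
h=11: q̂ = 81 − 4.7·11 = 29.3; r = 32.3 − 29.3 = 3
h=13: q̂ = 81 − 4.7·13 = 19.9; r = 20.9 − 19.9 = 1
h=14: q̂ = 81 − 4.7·14 = 15.2; r = 16.2 − 15.2 = 1
h=15: q̂ = 81 − 4.7·15 = 10.5; r = 5.5 − 10.5 = -5
Largest |r| is 6 at h = 6, residual -6.

h = 6, r = -6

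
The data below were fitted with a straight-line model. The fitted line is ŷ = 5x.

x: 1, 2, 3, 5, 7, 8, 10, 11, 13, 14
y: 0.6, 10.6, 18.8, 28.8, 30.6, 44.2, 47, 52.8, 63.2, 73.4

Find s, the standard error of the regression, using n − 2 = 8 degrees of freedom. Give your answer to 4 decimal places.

s = 3.7789

x=1: ŷ = 5·1 = 5; e = 0.6 − 5 = -4.4
x=2: ŷ = 5·2 = 10; e = 10.6 − 10 = 0.6
x=3: ŷ = 5·3 = 15; e = 18.8 − 15 = 3.8
x=5: ŷ = 5·5 = 25; e = 28.8 − 25 = 3.8
x=7: ŷ = 5·7 = 35; e = 30.6 − 35 = -4.4
x=8: ŷ = 5·8 = 40; e = 44.2 − 40 = 4.2
x=10: ŷ = 5·10 = 50; e = 47 − 50 = -3
x=11: ŷ = 5·11 = 55; e = 52.8 − 55 = -2.2
x=13: ŷ = 5·13 = 65; e = 63.2 − 65 = -1.8
x=14: ŷ = 5·14 = 70; e = 73.4 − 70 = 3.4
SSE = 19.36 + 0.36 + 14.44 + 14.44 + 19.36 + 17.64 + 9 + 4.84 + 3.24 + 11.56 = 114.24
s = √(114.24/8) = √14.28 ≈ 3.7789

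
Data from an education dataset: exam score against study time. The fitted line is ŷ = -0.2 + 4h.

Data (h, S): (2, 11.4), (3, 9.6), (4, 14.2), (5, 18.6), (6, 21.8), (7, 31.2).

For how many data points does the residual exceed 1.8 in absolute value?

h=2: ŷ = -0.2 + 4·2 = 7.8; e = 11.4 − 7.8 = 3.6
h=3: ŷ = -0.2 + 4·3 = 11.8; e = 9.6 − 11.8 = -2.2
h=4: ŷ = -0.2 + 4·4 = 15.8; e = 14.2 − 15.8 = -1.6
h=5: ŷ = -0.2 + 4·5 = 19.8; e = 18.6 − 19.8 = -1.2
h=6: ŷ = -0.2 + 4·6 = 23.8; e = 21.8 − 23.8 = -2
h=7: ŷ = -0.2 + 4·7 = 27.8; e = 31.2 − 27.8 = 3.4
|e| > 1.8: h=2 (|e|=3.6), h=3 (|e|=2.2), h=6 (|e|=2), h=7 (|e|=3.4) → 4

4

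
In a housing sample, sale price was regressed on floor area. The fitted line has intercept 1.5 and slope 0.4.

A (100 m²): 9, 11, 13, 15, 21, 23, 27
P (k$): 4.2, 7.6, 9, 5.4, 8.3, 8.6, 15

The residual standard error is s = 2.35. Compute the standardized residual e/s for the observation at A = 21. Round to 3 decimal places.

-0.681

ŷ = 1.5 + 0.4·21 = 9.9
e = 8.3 − 9.9 = -1.6
e/s = -1.6 / 2.35 = -0.681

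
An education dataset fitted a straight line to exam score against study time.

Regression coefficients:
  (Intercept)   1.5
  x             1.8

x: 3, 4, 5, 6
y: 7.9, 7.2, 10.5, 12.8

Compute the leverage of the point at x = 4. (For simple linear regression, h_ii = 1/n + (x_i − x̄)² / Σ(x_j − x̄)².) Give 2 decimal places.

x̄ = (3 + 4 + 5 + 6)/4 = 4.5
Σ(x − x̄)² = 2.25 + 0.25 + 0.25 + 2.25 = 5
h = 1/4 + (-0.5)²/5 = 0.25 + 0.05 = 0.30

h = 0.30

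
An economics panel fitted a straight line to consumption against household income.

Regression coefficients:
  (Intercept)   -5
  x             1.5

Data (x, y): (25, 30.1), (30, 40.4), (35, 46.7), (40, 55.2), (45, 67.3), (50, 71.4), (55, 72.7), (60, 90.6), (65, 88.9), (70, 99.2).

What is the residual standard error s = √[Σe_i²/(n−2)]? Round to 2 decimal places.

x=25: ŷ = -5 + 1.5·25 = 32.5; e = 30.1 − 32.5 = -2.4
x=30: ŷ = -5 + 1.5·30 = 40; e = 40.4 − 40 = 0.4
x=35: ŷ = -5 + 1.5·35 = 47.5; e = 46.7 − 47.5 = -0.8
x=40: ŷ = -5 + 1.5·40 = 55; e = 55.2 − 55 = 0.2
x=45: ŷ = -5 + 1.5·45 = 62.5; e = 67.3 − 62.5 = 4.8
x=50: ŷ = -5 + 1.5·50 = 70; e = 71.4 − 70 = 1.4
x=55: ŷ = -5 + 1.5·55 = 77.5; e = 72.7 − 77.5 = -4.8
x=60: ŷ = -5 + 1.5·60 = 85; e = 90.6 − 85 = 5.6
x=65: ŷ = -5 + 1.5·65 = 92.5; e = 88.9 − 92.5 = -3.6
x=70: ŷ = -5 + 1.5·70 = 100; e = 99.2 − 100 = -0.8
SSE = 5.76 + 0.16 + 0.64 + 0.04 + 23.04 + 1.96 + 23.04 + 31.36 + 12.96 + 0.64 = 99.6
s = √(99.6/8) = √12.45 ≈ 3.53

s = 3.53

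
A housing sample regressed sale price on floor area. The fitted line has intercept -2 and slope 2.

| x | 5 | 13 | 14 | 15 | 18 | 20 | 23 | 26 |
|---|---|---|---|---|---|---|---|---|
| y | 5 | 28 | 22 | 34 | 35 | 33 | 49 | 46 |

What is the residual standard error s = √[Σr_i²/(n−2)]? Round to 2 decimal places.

s = 4.90

x=5: ŷ = -2 + 2·5 = 8; r = 5 − 8 = -3
x=13: ŷ = -2 + 2·13 = 24; r = 28 − 24 = 4
x=14: ŷ = -2 + 2·14 = 26; r = 22 − 26 = -4
x=15: ŷ = -2 + 2·15 = 28; r = 34 − 28 = 6
x=18: ŷ = -2 + 2·18 = 34; r = 35 − 34 = 1
x=20: ŷ = -2 + 2·20 = 38; r = 33 − 38 = -5
x=23: ŷ = -2 + 2·23 = 44; r = 49 − 44 = 5
x=26: ŷ = -2 + 2·26 = 50; r = 46 − 50 = -4
SSE = 9 + 16 + 16 + 36 + 1 + 25 + 25 + 16 = 144
s = √(144/6) = √24 ≈ 4.90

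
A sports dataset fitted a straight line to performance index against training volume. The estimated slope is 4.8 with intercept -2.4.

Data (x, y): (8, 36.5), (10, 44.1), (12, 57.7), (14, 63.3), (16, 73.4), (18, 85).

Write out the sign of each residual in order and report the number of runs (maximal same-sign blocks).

x=8: ŷ = -2.4 + 4.8·8 = 36; e = 36.5 − 36 = 0.5
x=10: ŷ = -2.4 + 4.8·10 = 45.6; e = 44.1 − 45.6 = -1.5
x=12: ŷ = -2.4 + 4.8·12 = 55.2; e = 57.7 − 55.2 = 2.5
x=14: ŷ = -2.4 + 4.8·14 = 64.8; e = 63.3 − 64.8 = -1.5
x=16: ŷ = -2.4 + 4.8·16 = 74.4; e = 73.4 − 74.4 = -1
x=18: ŷ = -2.4 + 4.8·18 = 84; e = 85 − 84 = 1
Signs: + − + − − +
Runs: +×1, −×1, +×1, −×2, +×1 → 5

5 runs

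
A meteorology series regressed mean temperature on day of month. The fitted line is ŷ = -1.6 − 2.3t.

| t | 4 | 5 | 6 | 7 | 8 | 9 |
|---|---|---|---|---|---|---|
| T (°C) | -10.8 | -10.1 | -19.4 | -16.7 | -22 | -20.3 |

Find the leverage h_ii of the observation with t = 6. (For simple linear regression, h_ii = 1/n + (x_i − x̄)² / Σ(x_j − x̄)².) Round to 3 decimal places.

t̄ = (4 + 5 + 6 + 7 + 8 + 9)/6 = 6.5
Σ(t − t̄)² = 6.25 + 2.25 + 0.25 + 0.25 + 2.25 + 6.25 = 17.5
h = 1/6 + (-0.5)²/17.5 = 0.166667 + 0.0142857 = 0.181

h = 0.181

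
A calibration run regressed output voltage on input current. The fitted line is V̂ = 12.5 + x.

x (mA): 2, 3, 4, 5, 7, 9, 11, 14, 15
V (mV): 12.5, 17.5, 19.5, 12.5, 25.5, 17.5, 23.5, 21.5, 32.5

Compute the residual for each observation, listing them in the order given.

x=2: V̂ = 12.5 + 2 = 14.5; r = 12.5 − 14.5 = -2
x=3: V̂ = 12.5 + 3 = 15.5; r = 17.5 − 15.5 = 2
x=4: V̂ = 12.5 + 4 = 16.5; r = 19.5 − 16.5 = 3
x=5: V̂ = 12.5 + 5 = 17.5; r = 12.5 − 17.5 = -5
x=7: V̂ = 12.5 + 7 = 19.5; r = 25.5 − 19.5 = 6
x=9: V̂ = 12.5 + 9 = 21.5; r = 17.5 − 21.5 = -4
x=11: V̂ = 12.5 + 11 = 23.5; r = 23.5 − 23.5 = 0
x=14: V̂ = 12.5 + 14 = 26.5; r = 21.5 − 26.5 = -5
x=15: V̂ = 12.5 + 15 = 27.5; r = 32.5 − 27.5 = 5

-2, 2, 3, -5, 6, -4, 0, -5, 5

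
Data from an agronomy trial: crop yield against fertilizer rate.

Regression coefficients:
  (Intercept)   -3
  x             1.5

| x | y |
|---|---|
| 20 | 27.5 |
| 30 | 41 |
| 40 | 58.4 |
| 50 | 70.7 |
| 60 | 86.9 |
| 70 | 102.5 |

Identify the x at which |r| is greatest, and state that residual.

x = 40, r = 1.4

x=20: ŷ = -3 + 1.5·20 = 27; r = 27.5 − 27 = 0.5
x=30: ŷ = -3 + 1.5·30 = 42; r = 41 − 42 = -1
x=40: ŷ = -3 + 1.5·40 = 57; r = 58.4 − 57 = 1.4
x=50: ŷ = -3 + 1.5·50 = 72; r = 70.7 − 72 = -1.3
x=60: ŷ = -3 + 1.5·60 = 87; r = 86.9 − 87 = -0.1
x=70: ŷ = -3 + 1.5·70 = 102; r = 102.5 − 102 = 0.5
Largest |r| is 1.4 at x = 40, residual 1.4.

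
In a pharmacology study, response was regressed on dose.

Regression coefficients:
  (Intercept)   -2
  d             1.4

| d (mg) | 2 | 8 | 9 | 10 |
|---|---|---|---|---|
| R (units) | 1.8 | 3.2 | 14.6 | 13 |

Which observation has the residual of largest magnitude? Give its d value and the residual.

d=2: ŷ = -2 + 1.4·2 = 0.8; e = 1.8 − 0.8 = 1
d=8: ŷ = -2 + 1.4·8 = 9.2; e = 3.2 − 9.2 = -6
d=9: ŷ = -2 + 1.4·9 = 10.6; e = 14.6 − 10.6 = 4
d=10: ŷ = -2 + 1.4·10 = 12; e = 13 − 12 = 1
Largest |e| is 6 at d = 8, residual -6.

d = 8, e = -6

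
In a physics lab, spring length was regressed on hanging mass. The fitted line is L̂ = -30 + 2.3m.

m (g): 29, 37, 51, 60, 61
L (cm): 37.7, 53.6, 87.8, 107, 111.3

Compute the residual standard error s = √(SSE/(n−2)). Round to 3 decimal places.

m=29: L̂ = -30 + 2.3·29 = 36.7; e = 37.7 − 36.7 = 1
m=37: L̂ = -30 + 2.3·37 = 55.1; e = 53.6 − 55.1 = -1.5
m=51: L̂ = -30 + 2.3·51 = 87.3; e = 87.8 − 87.3 = 0.5
m=60: L̂ = -30 + 2.3·60 = 108; e = 107 − 108 = -1
m=61: L̂ = -30 + 2.3·61 = 110.3; e = 111.3 − 110.3 = 1
SSE = 1 + 2.25 + 0.25 + 1 + 1 = 5.5
s = √(5.5/3) = √1.83333 ≈ 1.354

s = 1.354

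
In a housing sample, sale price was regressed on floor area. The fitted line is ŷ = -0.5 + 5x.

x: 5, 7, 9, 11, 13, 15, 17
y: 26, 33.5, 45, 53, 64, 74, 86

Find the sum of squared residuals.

x=5: ŷ = -0.5 + 5·5 = 24.5; e = 26 − 24.5 = 1.5
x=7: ŷ = -0.5 + 5·7 = 34.5; e = 33.5 − 34.5 = -1
x=9: ŷ = -0.5 + 5·9 = 44.5; e = 45 − 44.5 = 0.5
x=11: ŷ = -0.5 + 5·11 = 54.5; e = 53 − 54.5 = -1.5
x=13: ŷ = -0.5 + 5·13 = 64.5; e = 64 − 64.5 = -0.5
x=15: ŷ = -0.5 + 5·15 = 74.5; e = 74 − 74.5 = -0.5
x=17: ŷ = -0.5 + 5·17 = 84.5; e = 86 − 84.5 = 1.5
SSE = 2.25 + 1 + 0.25 + 2.25 + 0.25 + 0.25 + 2.25 = 8.5

SSE = 8.5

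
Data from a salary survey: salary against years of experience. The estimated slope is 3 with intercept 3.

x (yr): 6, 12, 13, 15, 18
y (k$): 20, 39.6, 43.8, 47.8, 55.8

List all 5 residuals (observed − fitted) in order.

x=6: ŷ = 3 + 3·6 = 21; r = 20 − 21 = -1
x=12: ŷ = 3 + 3·12 = 39; r = 39.6 − 39 = 0.6
x=13: ŷ = 3 + 3·13 = 42; r = 43.8 − 42 = 1.8
x=15: ŷ = 3 + 3·15 = 48; r = 47.8 − 48 = -0.2
x=18: ŷ = 3 + 3·18 = 57; r = 55.8 − 57 = -1.2

-1, 0.6, 1.8, -0.2, -1.2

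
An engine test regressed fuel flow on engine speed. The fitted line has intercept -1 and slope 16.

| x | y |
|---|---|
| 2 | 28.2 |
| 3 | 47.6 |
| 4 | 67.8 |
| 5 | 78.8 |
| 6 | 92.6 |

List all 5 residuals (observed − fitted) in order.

-2.8, 0.6, 4.8, -0.2, -2.4

x=2: ŷ = -1 + 16·2 = 31; r = 28.2 − 31 = -2.8
x=3: ŷ = -1 + 16·3 = 47; r = 47.6 − 47 = 0.6
x=4: ŷ = -1 + 16·4 = 63; r = 67.8 − 63 = 4.8
x=5: ŷ = -1 + 16·5 = 79; r = 78.8 − 79 = -0.2
x=6: ŷ = -1 + 16·6 = 95; r = 92.6 − 95 = -2.4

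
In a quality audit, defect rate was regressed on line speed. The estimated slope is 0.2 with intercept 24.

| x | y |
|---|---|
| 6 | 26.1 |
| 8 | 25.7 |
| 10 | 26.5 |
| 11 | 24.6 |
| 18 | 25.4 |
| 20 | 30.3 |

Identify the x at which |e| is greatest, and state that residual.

x=6: ŷ = 24 + 0.2·6 = 25.2; e = 26.1 − 25.2 = 0.9
x=8: ŷ = 24 + 0.2·8 = 25.6; e = 25.7 − 25.6 = 0.1
x=10: ŷ = 24 + 0.2·10 = 26; e = 26.5 − 26 = 0.5
x=11: ŷ = 24 + 0.2·11 = 26.2; e = 24.6 − 26.2 = -1.6
x=18: ŷ = 24 + 0.2·18 = 27.6; e = 25.4 − 27.6 = -2.2
x=20: ŷ = 24 + 0.2·20 = 28; e = 30.3 − 28 = 2.3
Largest |e| is 2.3 at x = 20, residual 2.3.

x = 20, e = 2.3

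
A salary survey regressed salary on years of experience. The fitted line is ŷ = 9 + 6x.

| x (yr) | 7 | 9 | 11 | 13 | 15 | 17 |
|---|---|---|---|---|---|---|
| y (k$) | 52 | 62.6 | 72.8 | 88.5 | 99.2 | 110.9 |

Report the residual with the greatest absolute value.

x=7: ŷ = 9 + 6·7 = 51; r = 52 − 51 = 1
x=9: ŷ = 9 + 6·9 = 63; r = 62.6 − 63 = -0.4
x=11: ŷ = 9 + 6·11 = 75; r = 72.8 − 75 = -2.2
x=13: ŷ = 9 + 6·13 = 87; r = 88.5 − 87 = 1.5
x=15: ŷ = 9 + 6·15 = 99; r = 99.2 − 99 = 0.2
x=17: ŷ = 9 + 6·17 = 111; r = 110.9 − 111 = -0.1
Largest |r| is 2.2 at x = 11, residual -2.2.

r = -2.2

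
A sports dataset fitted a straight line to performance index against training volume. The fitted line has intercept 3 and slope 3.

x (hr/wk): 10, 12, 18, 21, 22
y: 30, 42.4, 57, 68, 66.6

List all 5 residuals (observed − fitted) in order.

x=10: ŷ = 3 + 3·10 = 33; e = 30 − 33 = -3
x=12: ŷ = 3 + 3·12 = 39; e = 42.4 − 39 = 3.4
x=18: ŷ = 3 + 3·18 = 57; e = 57 − 57 = 0
x=21: ŷ = 3 + 3·21 = 66; e = 68 − 66 = 2
x=22: ŷ = 3 + 3·22 = 69; e = 66.6 − 69 = -2.4

-3, 3.4, 0, 2, -2.4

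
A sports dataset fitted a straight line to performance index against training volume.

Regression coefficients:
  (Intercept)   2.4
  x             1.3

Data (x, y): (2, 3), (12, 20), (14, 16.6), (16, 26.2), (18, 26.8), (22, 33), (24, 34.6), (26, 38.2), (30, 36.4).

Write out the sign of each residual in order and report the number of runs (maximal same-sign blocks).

5 runs

x=2: ŷ = 2.4 + 1.3·2 = 5; e = 3 − 5 = -2
x=12: ŷ = 2.4 + 1.3·12 = 18; e = 20 − 18 = 2
x=14: ŷ = 2.4 + 1.3·14 = 20.6; e = 16.6 − 20.6 = -4
x=16: ŷ = 2.4 + 1.3·16 = 23.2; e = 26.2 − 23.2 = 3
x=18: ŷ = 2.4 + 1.3·18 = 25.8; e = 26.8 − 25.8 = 1
x=22: ŷ = 2.4 + 1.3·22 = 31; e = 33 − 31 = 2
x=24: ŷ = 2.4 + 1.3·24 = 33.6; e = 34.6 − 33.6 = 1
x=26: ŷ = 2.4 + 1.3·26 = 36.2; e = 38.2 − 36.2 = 2
x=30: ŷ = 2.4 + 1.3·30 = 41.4; e = 36.4 − 41.4 = -5
Signs: − + − + + + + + −
Runs: −×1, +×1, −×1, +×5, −×1 → 5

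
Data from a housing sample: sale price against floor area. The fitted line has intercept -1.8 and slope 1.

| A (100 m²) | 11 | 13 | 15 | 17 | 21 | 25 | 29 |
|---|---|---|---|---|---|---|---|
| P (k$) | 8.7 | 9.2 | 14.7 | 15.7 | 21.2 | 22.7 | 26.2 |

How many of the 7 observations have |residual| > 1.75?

A=11: ŷ = -1.8 + 11 = 9.2; e = 8.7 − 9.2 = -0.5
A=13: ŷ = -1.8 + 13 = 11.2; e = 9.2 − 11.2 = -2
A=15: ŷ = -1.8 + 15 = 13.2; e = 14.7 − 13.2 = 1.5
A=17: ŷ = -1.8 + 17 = 15.2; e = 15.7 − 15.2 = 0.5
A=21: ŷ = -1.8 + 21 = 19.2; e = 21.2 − 19.2 = 2
A=25: ŷ = -1.8 + 25 = 23.2; e = 22.7 − 23.2 = -0.5
A=29: ŷ = -1.8 + 29 = 27.2; e = 26.2 − 27.2 = -1
|e| > 1.75: A=13 (|e|=2), A=21 (|e|=2) → 2

2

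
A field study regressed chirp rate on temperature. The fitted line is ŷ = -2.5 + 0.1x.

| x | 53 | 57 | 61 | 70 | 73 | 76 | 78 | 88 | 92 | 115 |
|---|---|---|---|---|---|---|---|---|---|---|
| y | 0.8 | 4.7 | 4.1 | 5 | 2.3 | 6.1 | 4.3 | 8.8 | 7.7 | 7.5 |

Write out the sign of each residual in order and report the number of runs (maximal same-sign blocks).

7 runs

x=53: ŷ = -2.5 + 0.1·53 = 2.8; r = 0.8 − 2.8 = -2
x=57: ŷ = -2.5 + 0.1·57 = 3.2; r = 4.7 − 3.2 = 1.5
x=61: ŷ = -2.5 + 0.1·61 = 3.6; r = 4.1 − 3.6 = 0.5
x=70: ŷ = -2.5 + 0.1·70 = 4.5; r = 5 − 4.5 = 0.5
x=73: ŷ = -2.5 + 0.1·73 = 4.8; r = 2.3 − 4.8 = -2.5
x=76: ŷ = -2.5 + 0.1·76 = 5.1; r = 6.1 − 5.1 = 1
x=78: ŷ = -2.5 + 0.1·78 = 5.3; r = 4.3 − 5.3 = -1
x=88: ŷ = -2.5 + 0.1·88 = 6.3; r = 8.8 − 6.3 = 2.5
x=92: ŷ = -2.5 + 0.1·92 = 6.7; r = 7.7 − 6.7 = 1
x=115: ŷ = -2.5 + 0.1·115 = 9; r = 7.5 − 9 = -1.5
Signs: − + + + − + − + + −
Runs: −×1, +×3, −×1, +×1, −×1, +×2, −×1 → 7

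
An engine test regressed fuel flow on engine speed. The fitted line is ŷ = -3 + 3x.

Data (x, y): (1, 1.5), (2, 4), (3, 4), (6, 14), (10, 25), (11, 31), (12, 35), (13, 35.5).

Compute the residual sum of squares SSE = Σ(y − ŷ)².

SSE = 17.5

x=1: ŷ = -3 + 3·1 = 0; e = 1.5 − 0 = 1.5
x=2: ŷ = -3 + 3·2 = 3; e = 4 − 3 = 1
x=3: ŷ = -3 + 3·3 = 6; e = 4 − 6 = -2
x=6: ŷ = -3 + 3·6 = 15; e = 14 − 15 = -1
x=10: ŷ = -3 + 3·10 = 27; e = 25 − 27 = -2
x=11: ŷ = -3 + 3·11 = 30; e = 31 − 30 = 1
x=12: ŷ = -3 + 3·12 = 33; e = 35 − 33 = 2
x=13: ŷ = -3 + 3·13 = 36; e = 35.5 − 36 = -0.5
SSE = 2.25 + 1 + 4 + 1 + 4 + 1 + 4 + 0.25 = 17.5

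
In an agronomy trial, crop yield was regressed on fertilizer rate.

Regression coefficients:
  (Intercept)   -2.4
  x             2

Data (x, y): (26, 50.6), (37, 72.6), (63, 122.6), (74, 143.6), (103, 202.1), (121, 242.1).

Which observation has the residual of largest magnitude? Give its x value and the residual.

x=26: ŷ = -2.4 + 2·26 = 49.6; e = 50.6 − 49.6 = 1
x=37: ŷ = -2.4 + 2·37 = 71.6; e = 72.6 − 71.6 = 1
x=63: ŷ = -2.4 + 2·63 = 123.6; e = 122.6 − 123.6 = -1
x=74: ŷ = -2.4 + 2·74 = 145.6; e = 143.6 − 145.6 = -2
x=103: ŷ = -2.4 + 2·103 = 203.6; e = 202.1 − 203.6 = -1.5
x=121: ŷ = -2.4 + 2·121 = 239.6; e = 242.1 − 239.6 = 2.5
Largest |e| is 2.5 at x = 121, residual 2.5.

x = 121, e = 2.5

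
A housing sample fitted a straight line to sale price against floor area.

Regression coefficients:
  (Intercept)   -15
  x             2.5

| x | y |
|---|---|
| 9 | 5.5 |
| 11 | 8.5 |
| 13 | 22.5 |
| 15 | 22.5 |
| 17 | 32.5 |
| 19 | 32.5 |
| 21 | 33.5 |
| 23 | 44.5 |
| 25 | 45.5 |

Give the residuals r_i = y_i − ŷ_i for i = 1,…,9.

x=9: ŷ = -15 + 2.5·9 = 7.5; r = 5.5 − 7.5 = -2
x=11: ŷ = -15 + 2.5·11 = 12.5; r = 8.5 − 12.5 = -4
x=13: ŷ = -15 + 2.5·13 = 17.5; r = 22.5 − 17.5 = 5
x=15: ŷ = -15 + 2.5·15 = 22.5; r = 22.5 − 22.5 = 0
x=17: ŷ = -15 + 2.5·17 = 27.5; r = 32.5 − 27.5 = 5
x=19: ŷ = -15 + 2.5·19 = 32.5; r = 32.5 − 32.5 = 0
x=21: ŷ = -15 + 2.5·21 = 37.5; r = 33.5 − 37.5 = -4
x=23: ŷ = -15 + 2.5·23 = 42.5; r = 44.5 − 42.5 = 2
x=25: ŷ = -15 + 2.5·25 = 47.5; r = 45.5 − 47.5 = -2

-2, -4, 5, 0, 5, 0, -4, 2, -2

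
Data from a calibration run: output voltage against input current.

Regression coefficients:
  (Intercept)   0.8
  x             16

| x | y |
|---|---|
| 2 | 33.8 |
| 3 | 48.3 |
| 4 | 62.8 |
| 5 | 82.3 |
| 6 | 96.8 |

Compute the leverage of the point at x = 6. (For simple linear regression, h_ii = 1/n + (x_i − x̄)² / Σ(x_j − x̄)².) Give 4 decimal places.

h = 0.6000

x̄ = (2 + 3 + 4 + 5 + 6)/5 = 4
Σ(x − x̄)² = 4 + 1 + 0 + 1 + 4 = 10
h = 1/5 + (2)²/10 = 0.2 + 0.4 = 0.6000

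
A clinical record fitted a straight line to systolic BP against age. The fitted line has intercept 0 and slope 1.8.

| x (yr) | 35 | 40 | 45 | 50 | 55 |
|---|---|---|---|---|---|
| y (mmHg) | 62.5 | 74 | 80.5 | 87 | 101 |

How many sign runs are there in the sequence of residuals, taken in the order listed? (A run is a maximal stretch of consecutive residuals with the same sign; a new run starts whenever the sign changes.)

4 runs

x=35: ŷ = 1.8·35 = 63; r = 62.5 − 63 = -0.5
x=40: ŷ = 1.8·40 = 72; r = 74 − 72 = 2
x=45: ŷ = 1.8·45 = 81; r = 80.5 − 81 = -0.5
x=50: ŷ = 1.8·50 = 90; r = 87 − 90 = -3
x=55: ŷ = 1.8·55 = 99; r = 101 − 99 = 2
Signs: − + − − +
Runs: −×1, +×1, −×2, +×1 → 4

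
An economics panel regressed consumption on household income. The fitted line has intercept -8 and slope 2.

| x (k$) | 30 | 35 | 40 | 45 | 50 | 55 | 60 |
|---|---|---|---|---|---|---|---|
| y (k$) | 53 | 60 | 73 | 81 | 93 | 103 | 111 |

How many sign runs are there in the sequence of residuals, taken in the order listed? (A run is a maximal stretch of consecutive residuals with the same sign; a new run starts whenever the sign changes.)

6 runs

x=30: ŷ = -8 + 2·30 = 52; r = 53 − 52 = 1
x=35: ŷ = -8 + 2·35 = 62; r = 60 − 62 = -2
x=40: ŷ = -8 + 2·40 = 72; r = 73 − 72 = 1
x=45: ŷ = -8 + 2·45 = 82; r = 81 − 82 = -1
x=50: ŷ = -8 + 2·50 = 92; r = 93 − 92 = 1
x=55: ŷ = -8 + 2·55 = 102; r = 103 − 102 = 1
x=60: ŷ = -8 + 2·60 = 112; r = 111 − 112 = -1
Signs: + − + − + + −
Runs: +×1, −×1, +×1, −×1, +×2, −×1 → 6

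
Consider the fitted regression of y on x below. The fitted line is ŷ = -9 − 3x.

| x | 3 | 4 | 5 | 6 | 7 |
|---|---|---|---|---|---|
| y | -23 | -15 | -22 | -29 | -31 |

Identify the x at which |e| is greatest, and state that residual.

x = 4, e = 6

x=3: ŷ = -9 − 3·3 = -18; e = -23 − (-18) = -5
x=4: ŷ = -9 − 3·4 = -21; e = -15 − (-21) = 6
x=5: ŷ = -9 − 3·5 = -24; e = -22 − (-24) = 2
x=6: ŷ = -9 − 3·6 = -27; e = -29 − (-27) = -2
x=7: ŷ = -9 − 3·7 = -30; e = -31 − (-30) = -1
Largest |e| is 6 at x = 4, residual 6.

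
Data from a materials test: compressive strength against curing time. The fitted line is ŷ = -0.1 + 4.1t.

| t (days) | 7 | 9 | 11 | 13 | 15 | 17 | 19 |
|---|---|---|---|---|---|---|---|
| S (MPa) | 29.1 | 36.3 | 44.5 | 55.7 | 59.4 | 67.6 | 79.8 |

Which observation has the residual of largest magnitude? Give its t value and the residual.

t=7: ŷ = -0.1 + 4.1·7 = 28.6; e = 29.1 − 28.6 = 0.5
t=9: ŷ = -0.1 + 4.1·9 = 36.8; e = 36.3 − 36.8 = -0.5
t=11: ŷ = -0.1 + 4.1·11 = 45; e = 44.5 − 45 = -0.5
t=13: ŷ = -0.1 + 4.1·13 = 53.2; e = 55.7 − 53.2 = 2.5
t=15: ŷ = -0.1 + 4.1·15 = 61.4; e = 59.4 − 61.4 = -2
t=17: ŷ = -0.1 + 4.1·17 = 69.6; e = 67.6 − 69.6 = -2
t=19: ŷ = -0.1 + 4.1·19 = 77.8; e = 79.8 − 77.8 = 2
Largest |e| is 2.5 at t = 13, residual 2.5.

t = 13, e = 2.5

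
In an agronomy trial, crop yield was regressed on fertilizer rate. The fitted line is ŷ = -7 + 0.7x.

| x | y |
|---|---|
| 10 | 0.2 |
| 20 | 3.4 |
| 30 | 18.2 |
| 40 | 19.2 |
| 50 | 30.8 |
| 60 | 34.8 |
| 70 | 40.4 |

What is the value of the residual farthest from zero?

e = 4.2

x=10: ŷ = -7 + 0.7·10 = 0; e = 0.2 − 0 = 0.2
x=20: ŷ = -7 + 0.7·20 = 7; e = 3.4 − 7 = -3.6
x=30: ŷ = -7 + 0.7·30 = 14; e = 18.2 − 14 = 4.2
x=40: ŷ = -7 + 0.7·40 = 21; e = 19.2 − 21 = -1.8
x=50: ŷ = -7 + 0.7·50 = 28; e = 30.8 − 28 = 2.8
x=60: ŷ = -7 + 0.7·60 = 35; e = 34.8 − 35 = -0.2
x=70: ŷ = -7 + 0.7·70 = 42; e = 40.4 − 42 = -1.6
Largest |e| is 4.2 at x = 30, residual 4.2.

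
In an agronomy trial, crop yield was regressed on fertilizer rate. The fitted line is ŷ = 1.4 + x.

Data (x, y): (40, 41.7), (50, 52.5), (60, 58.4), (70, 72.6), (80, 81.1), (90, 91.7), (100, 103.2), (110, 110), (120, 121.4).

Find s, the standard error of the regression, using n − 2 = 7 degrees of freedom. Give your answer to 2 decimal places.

s = 1.56

x=40: ŷ = 1.4 + 40 = 41.4; r = 41.7 − 41.4 = 0.3
x=50: ŷ = 1.4 + 50 = 51.4; r = 52.5 − 51.4 = 1.1
x=60: ŷ = 1.4 + 60 = 61.4; r = 58.4 − 61.4 = -3
x=70: ŷ = 1.4 + 70 = 71.4; r = 72.6 − 71.4 = 1.2
x=80: ŷ = 1.4 + 80 = 81.4; r = 81.1 − 81.4 = -0.3
x=90: ŷ = 1.4 + 90 = 91.4; r = 91.7 − 91.4 = 0.3
x=100: ŷ = 1.4 + 100 = 101.4; r = 103.2 − 101.4 = 1.8
x=110: ŷ = 1.4 + 110 = 111.4; r = 110 − 111.4 = -1.4
x=120: ŷ = 1.4 + 120 = 121.4; r = 121.4 − 121.4 = 0
SSE = 0.09 + 1.21 + 9 + 1.44 + 0.09 + 0.09 + 3.24 + 1.96 + 0 = 17.12
s = √(17.12/7) = √2.44571 ≈ 1.56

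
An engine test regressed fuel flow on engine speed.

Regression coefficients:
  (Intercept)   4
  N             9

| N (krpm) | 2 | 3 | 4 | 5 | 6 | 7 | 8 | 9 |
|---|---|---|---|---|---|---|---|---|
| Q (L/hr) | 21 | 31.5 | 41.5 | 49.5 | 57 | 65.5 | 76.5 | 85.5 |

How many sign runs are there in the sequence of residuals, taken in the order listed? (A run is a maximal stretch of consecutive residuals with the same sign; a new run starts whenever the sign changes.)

N=2: ŷ = 4 + 9·2 = 22; r = 21 − 22 = -1
N=3: ŷ = 4 + 9·3 = 31; r = 31.5 − 31 = 0.5
N=4: ŷ = 4 + 9·4 = 40; r = 41.5 − 40 = 1.5
N=5: ŷ = 4 + 9·5 = 49; r = 49.5 − 49 = 0.5
N=6: ŷ = 4 + 9·6 = 58; r = 57 − 58 = -1
N=7: ŷ = 4 + 9·7 = 67; r = 65.5 − 67 = -1.5
N=8: ŷ = 4 + 9·8 = 76; r = 76.5 − 76 = 0.5
N=9: ŷ = 4 + 9·9 = 85; r = 85.5 − 85 = 0.5
Signs: − + + + − − + +
Runs: −×1, +×3, −×2, +×2 → 4

4 runs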